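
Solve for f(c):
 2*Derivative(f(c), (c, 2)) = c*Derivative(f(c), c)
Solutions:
 f(c) = C1 + C2*erfi(c/2)


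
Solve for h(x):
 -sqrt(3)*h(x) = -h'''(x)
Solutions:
 h(x) = C3*exp(3^(1/6)*x) + (C1*sin(3^(2/3)*x/2) + C2*cos(3^(2/3)*x/2))*exp(-3^(1/6)*x/2)


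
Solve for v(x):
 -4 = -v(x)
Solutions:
 v(x) = 4


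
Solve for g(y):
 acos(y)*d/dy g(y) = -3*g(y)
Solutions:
 g(y) = C1*exp(-3*Integral(1/acos(y), y))


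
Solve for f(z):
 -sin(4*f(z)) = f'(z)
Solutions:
 f(z) = -acos((-C1 - exp(8*z))/(C1 - exp(8*z)))/4 + pi/2
 f(z) = acos((-C1 - exp(8*z))/(C1 - exp(8*z)))/4


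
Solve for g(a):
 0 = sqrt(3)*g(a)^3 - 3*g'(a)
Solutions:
 g(a) = -sqrt(6)*sqrt(-1/(C1 + sqrt(3)*a))/2
 g(a) = sqrt(6)*sqrt(-1/(C1 + sqrt(3)*a))/2


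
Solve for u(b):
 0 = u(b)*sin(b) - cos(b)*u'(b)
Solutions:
 u(b) = C1/cos(b)


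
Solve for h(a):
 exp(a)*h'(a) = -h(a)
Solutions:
 h(a) = C1*exp(exp(-a))


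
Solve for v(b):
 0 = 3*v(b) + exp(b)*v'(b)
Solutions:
 v(b) = C1*exp(3*exp(-b))


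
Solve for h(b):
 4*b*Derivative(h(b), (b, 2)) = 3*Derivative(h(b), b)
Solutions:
 h(b) = C1 + C2*b^(7/4)


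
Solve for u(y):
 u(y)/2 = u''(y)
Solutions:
 u(y) = C1*exp(-sqrt(2)*y/2) + C2*exp(sqrt(2)*y/2)


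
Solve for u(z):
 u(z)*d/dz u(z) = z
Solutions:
 u(z) = -sqrt(C1 + z^2)
 u(z) = sqrt(C1 + z^2)


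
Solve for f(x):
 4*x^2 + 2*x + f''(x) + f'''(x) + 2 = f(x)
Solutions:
 f(x) = C1*exp(-x*(2*2^(1/3)/(3*sqrt(69) + 25)^(1/3) + 4 + 2^(2/3)*(3*sqrt(69) + 25)^(1/3))/12)*sin(2^(1/3)*sqrt(3)*x*(-2^(1/3)*(3*sqrt(69) + 25)^(1/3) + 2/(3*sqrt(69) + 25)^(1/3))/12) + C2*exp(-x*(2*2^(1/3)/(3*sqrt(69) + 25)^(1/3) + 4 + 2^(2/3)*(3*sqrt(69) + 25)^(1/3))/12)*cos(2^(1/3)*sqrt(3)*x*(-2^(1/3)*(3*sqrt(69) + 25)^(1/3) + 2/(3*sqrt(69) + 25)^(1/3))/12) + C3*exp(x*(-2 + 2*2^(1/3)/(3*sqrt(69) + 25)^(1/3) + 2^(2/3)*(3*sqrt(69) + 25)^(1/3))/6) + 4*x^2 + 2*x + 10


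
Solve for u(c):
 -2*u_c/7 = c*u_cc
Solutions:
 u(c) = C1 + C2*c^(5/7)


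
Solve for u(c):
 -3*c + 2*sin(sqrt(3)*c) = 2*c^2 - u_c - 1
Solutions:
 u(c) = C1 + 2*c^3/3 + 3*c^2/2 - c + 2*sqrt(3)*cos(sqrt(3)*c)/3


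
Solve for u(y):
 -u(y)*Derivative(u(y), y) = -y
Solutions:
 u(y) = -sqrt(C1 + y^2)
 u(y) = sqrt(C1 + y^2)


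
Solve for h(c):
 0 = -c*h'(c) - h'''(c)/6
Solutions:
 h(c) = C1 + Integral(C2*airyai(-6^(1/3)*c) + C3*airybi(-6^(1/3)*c), c)


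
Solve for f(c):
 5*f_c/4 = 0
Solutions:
 f(c) = C1


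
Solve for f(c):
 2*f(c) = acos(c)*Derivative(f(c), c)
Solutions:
 f(c) = C1*exp(2*Integral(1/acos(c), c))


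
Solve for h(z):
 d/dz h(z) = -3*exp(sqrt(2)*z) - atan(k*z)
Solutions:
 h(z) = C1 - Piecewise((z*atan(k*z) - log(k^2*z^2 + 1)/(2*k), Ne(k, 0)), (0, True)) - 3*sqrt(2)*exp(sqrt(2)*z)/2


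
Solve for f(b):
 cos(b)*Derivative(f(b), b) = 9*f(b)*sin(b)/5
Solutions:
 f(b) = C1/cos(b)^(9/5)


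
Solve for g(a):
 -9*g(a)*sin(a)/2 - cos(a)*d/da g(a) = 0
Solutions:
 g(a) = C1*cos(a)^(9/2)


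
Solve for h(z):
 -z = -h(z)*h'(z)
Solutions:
 h(z) = -sqrt(C1 + z^2)
 h(z) = sqrt(C1 + z^2)


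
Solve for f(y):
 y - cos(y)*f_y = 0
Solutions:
 f(y) = C1 + Integral(y/cos(y), y)


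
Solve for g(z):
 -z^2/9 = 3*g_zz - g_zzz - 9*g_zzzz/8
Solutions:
 g(z) = C1 + C2*z + C3*exp(2*z*(-2 + sqrt(58))/9) + C4*exp(-2*z*(2 + sqrt(58))/9) - z^4/324 - z^3/243 - 35*z^2/1944


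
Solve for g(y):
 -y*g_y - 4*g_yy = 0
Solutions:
 g(y) = C1 + C2*erf(sqrt(2)*y/4)


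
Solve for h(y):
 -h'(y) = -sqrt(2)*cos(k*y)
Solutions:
 h(y) = C1 + sqrt(2)*sin(k*y)/k


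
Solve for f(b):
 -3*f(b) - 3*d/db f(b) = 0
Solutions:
 f(b) = C1*exp(-b)


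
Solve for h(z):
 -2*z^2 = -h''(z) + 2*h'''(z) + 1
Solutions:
 h(z) = C1 + C2*z + C3*exp(z/2) + z^4/6 + 4*z^3/3 + 17*z^2/2


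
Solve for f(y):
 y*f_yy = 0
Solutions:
 f(y) = C1 + C2*y


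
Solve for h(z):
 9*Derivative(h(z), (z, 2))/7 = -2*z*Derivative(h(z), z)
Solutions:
 h(z) = C1 + C2*erf(sqrt(7)*z/3)


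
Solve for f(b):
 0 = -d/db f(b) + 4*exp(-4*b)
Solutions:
 f(b) = C1 - exp(-4*b)


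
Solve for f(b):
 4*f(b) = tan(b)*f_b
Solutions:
 f(b) = C1*sin(b)^4


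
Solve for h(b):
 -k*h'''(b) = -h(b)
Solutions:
 h(b) = C1*exp(b*(1/k)^(1/3)) + C2*exp(b*(-1 + sqrt(3)*I)*(1/k)^(1/3)/2) + C3*exp(-b*(1 + sqrt(3)*I)*(1/k)^(1/3)/2)


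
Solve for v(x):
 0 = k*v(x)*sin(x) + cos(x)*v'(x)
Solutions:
 v(x) = C1*exp(k*log(cos(x)))


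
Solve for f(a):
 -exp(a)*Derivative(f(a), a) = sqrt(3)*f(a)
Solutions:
 f(a) = C1*exp(sqrt(3)*exp(-a))


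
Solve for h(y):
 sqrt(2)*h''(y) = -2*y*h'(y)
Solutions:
 h(y) = C1 + C2*erf(2^(3/4)*y/2)


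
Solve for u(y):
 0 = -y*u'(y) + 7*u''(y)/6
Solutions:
 u(y) = C1 + C2*erfi(sqrt(21)*y/7)


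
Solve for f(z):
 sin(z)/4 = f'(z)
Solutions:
 f(z) = C1 - cos(z)/4


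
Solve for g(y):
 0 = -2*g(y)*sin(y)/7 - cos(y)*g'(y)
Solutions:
 g(y) = C1*cos(y)^(2/7)


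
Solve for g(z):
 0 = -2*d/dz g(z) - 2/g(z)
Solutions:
 g(z) = -sqrt(C1 - 2*z)
 g(z) = sqrt(C1 - 2*z)


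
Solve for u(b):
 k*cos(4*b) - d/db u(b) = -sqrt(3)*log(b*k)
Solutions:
 u(b) = C1 + sqrt(3)*b*(log(b*k) - 1) + k*sin(4*b)/4


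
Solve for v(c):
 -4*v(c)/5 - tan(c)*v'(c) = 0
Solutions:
 v(c) = C1/sin(c)^(4/5)


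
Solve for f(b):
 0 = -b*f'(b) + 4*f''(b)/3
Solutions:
 f(b) = C1 + C2*erfi(sqrt(6)*b/4)


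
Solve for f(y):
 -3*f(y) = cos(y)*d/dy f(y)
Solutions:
 f(y) = C1*(sin(y) - 1)^(3/2)/(sin(y) + 1)^(3/2)


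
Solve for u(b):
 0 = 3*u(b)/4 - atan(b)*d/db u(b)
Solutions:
 u(b) = C1*exp(3*Integral(1/atan(b), b)/4)


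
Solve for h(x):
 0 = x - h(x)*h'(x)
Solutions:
 h(x) = -sqrt(C1 + x^2)
 h(x) = sqrt(C1 + x^2)


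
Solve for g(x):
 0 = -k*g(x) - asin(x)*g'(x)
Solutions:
 g(x) = C1*exp(-k*Integral(1/asin(x), x))


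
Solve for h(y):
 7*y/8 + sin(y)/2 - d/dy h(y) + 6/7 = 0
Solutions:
 h(y) = C1 + 7*y^2/16 + 6*y/7 - cos(y)/2


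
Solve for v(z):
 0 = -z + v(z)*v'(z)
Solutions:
 v(z) = -sqrt(C1 + z^2)
 v(z) = sqrt(C1 + z^2)


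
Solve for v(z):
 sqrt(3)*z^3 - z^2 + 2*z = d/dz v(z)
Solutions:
 v(z) = C1 + sqrt(3)*z^4/4 - z^3/3 + z^2


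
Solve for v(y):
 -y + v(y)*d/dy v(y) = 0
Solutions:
 v(y) = -sqrt(C1 + y^2)
 v(y) = sqrt(C1 + y^2)


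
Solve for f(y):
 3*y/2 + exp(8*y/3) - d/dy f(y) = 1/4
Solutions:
 f(y) = C1 + 3*y^2/4 - y/4 + 3*exp(8*y/3)/8


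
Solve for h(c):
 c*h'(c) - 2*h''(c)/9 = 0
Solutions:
 h(c) = C1 + C2*erfi(3*c/2)


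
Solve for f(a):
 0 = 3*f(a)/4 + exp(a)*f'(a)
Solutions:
 f(a) = C1*exp(3*exp(-a)/4)


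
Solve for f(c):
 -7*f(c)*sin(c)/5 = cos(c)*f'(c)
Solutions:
 f(c) = C1*cos(c)^(7/5)


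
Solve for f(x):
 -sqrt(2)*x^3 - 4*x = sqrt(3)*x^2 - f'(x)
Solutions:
 f(x) = C1 + sqrt(2)*x^4/4 + sqrt(3)*x^3/3 + 2*x^2


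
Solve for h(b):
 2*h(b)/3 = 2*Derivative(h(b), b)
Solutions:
 h(b) = C1*exp(b/3)


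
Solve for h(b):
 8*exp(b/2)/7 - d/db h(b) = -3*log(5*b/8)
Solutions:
 h(b) = C1 + 3*b*log(b) + 3*b*(-3*log(2) - 1 + log(5)) + 16*exp(b/2)/7


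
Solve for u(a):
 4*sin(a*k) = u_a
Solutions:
 u(a) = C1 - 4*cos(a*k)/k


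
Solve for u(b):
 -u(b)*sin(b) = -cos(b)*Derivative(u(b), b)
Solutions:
 u(b) = C1/cos(b)


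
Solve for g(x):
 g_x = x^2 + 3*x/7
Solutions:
 g(x) = C1 + x^3/3 + 3*x^2/14


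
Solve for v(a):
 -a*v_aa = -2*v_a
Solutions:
 v(a) = C1 + C2*a^3


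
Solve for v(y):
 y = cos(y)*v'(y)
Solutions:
 v(y) = C1 + Integral(y/cos(y), y)


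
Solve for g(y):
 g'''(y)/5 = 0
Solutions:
 g(y) = C1 + C2*y + C3*y^2


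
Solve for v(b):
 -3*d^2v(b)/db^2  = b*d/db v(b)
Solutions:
 v(b) = C1 + C2*erf(sqrt(6)*b/6)


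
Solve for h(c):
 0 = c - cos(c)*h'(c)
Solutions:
 h(c) = C1 + Integral(c/cos(c), c)


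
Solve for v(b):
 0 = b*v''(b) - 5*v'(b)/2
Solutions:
 v(b) = C1 + C2*b^(7/2)


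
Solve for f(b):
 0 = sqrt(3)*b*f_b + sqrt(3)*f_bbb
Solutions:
 f(b) = C1 + Integral(C2*airyai(-b) + C3*airybi(-b), b)


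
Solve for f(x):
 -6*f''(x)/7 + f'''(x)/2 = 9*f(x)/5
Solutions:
 f(x) = C1*exp(x*(-5^(2/3)*(21*sqrt(26089) + 3407)^(1/3) - 80*5^(1/3)/(21*sqrt(26089) + 3407)^(1/3) + 40)/70)*sin(sqrt(3)*5^(1/3)*x*(-5^(1/3)*(21*sqrt(26089) + 3407)^(1/3) + 80/(21*sqrt(26089) + 3407)^(1/3))/70) + C2*exp(x*(-5^(2/3)*(21*sqrt(26089) + 3407)^(1/3) - 80*5^(1/3)/(21*sqrt(26089) + 3407)^(1/3) + 40)/70)*cos(sqrt(3)*5^(1/3)*x*(-5^(1/3)*(21*sqrt(26089) + 3407)^(1/3) + 80/(21*sqrt(26089) + 3407)^(1/3))/70) + C3*exp(x*(80*5^(1/3)/(21*sqrt(26089) + 3407)^(1/3) + 20 + 5^(2/3)*(21*sqrt(26089) + 3407)^(1/3))/35)


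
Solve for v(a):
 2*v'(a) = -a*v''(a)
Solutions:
 v(a) = C1 + C2/a


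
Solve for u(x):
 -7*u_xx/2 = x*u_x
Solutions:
 u(x) = C1 + C2*erf(sqrt(7)*x/7)


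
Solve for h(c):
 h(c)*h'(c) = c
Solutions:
 h(c) = -sqrt(C1 + c^2)
 h(c) = sqrt(C1 + c^2)


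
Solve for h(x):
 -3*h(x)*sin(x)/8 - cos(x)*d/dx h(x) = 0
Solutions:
 h(x) = C1*cos(x)^(3/8)


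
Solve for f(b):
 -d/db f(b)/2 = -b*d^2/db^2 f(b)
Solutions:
 f(b) = C1 + C2*b^(3/2)


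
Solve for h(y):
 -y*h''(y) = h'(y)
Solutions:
 h(y) = C1 + C2*log(y)


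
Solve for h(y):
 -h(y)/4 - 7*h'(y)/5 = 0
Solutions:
 h(y) = C1*exp(-5*y/28)


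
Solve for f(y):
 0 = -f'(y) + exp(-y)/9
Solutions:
 f(y) = C1 - exp(-y)/9


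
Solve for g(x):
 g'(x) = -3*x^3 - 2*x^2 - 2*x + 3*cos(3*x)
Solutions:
 g(x) = C1 - 3*x^4/4 - 2*x^3/3 - x^2 + sin(3*x)


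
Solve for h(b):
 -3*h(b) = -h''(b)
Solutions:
 h(b) = C1*exp(-sqrt(3)*b) + C2*exp(sqrt(3)*b)


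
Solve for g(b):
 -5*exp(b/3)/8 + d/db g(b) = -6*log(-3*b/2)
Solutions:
 g(b) = C1 - 6*b*log(-b) + 6*b*(-log(3) + log(2) + 1) + 15*exp(b/3)/8


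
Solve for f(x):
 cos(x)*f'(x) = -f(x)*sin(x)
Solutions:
 f(x) = C1*cos(x)


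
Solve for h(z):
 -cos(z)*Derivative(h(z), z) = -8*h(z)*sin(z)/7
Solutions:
 h(z) = C1/cos(z)^(8/7)


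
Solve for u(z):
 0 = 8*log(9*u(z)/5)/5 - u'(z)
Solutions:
 -5*Integral(1/(log(_y) - log(5) + 2*log(3)), (_y, u(z)))/8 = C1 - z


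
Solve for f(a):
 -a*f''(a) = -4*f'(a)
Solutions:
 f(a) = C1 + C2*a^5


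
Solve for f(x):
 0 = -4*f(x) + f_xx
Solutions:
 f(x) = C1*exp(-2*x) + C2*exp(2*x)


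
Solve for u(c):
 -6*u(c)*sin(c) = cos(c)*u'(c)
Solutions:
 u(c) = C1*cos(c)^6


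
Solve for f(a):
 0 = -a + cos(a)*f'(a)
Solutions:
 f(a) = C1 + Integral(a/cos(a), a)


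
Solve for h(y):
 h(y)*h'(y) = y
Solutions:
 h(y) = -sqrt(C1 + y^2)
 h(y) = sqrt(C1 + y^2)


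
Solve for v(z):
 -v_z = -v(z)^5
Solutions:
 v(z) = -(-1/(C1 + 4*z))^(1/4)
 v(z) = (-1/(C1 + 4*z))^(1/4)
 v(z) = -I*(-1/(C1 + 4*z))^(1/4)
 v(z) = I*(-1/(C1 + 4*z))^(1/4)


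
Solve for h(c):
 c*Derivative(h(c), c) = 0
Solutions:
 h(c) = C1


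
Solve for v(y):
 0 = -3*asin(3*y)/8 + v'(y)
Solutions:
 v(y) = C1 + 3*y*asin(3*y)/8 + sqrt(1 - 9*y^2)/8


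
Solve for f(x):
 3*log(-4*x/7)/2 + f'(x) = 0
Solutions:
 f(x) = C1 - 3*x*log(-x)/2 + x*(-3*log(2) + 3/2 + 3*log(7)/2)


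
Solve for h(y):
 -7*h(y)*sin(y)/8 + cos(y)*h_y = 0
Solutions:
 h(y) = C1/cos(y)^(7/8)


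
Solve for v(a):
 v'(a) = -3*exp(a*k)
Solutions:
 v(a) = C1 - 3*exp(a*k)/k


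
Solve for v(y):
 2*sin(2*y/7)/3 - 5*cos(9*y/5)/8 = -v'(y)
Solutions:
 v(y) = C1 + 25*sin(9*y/5)/72 + 7*cos(2*y/7)/3


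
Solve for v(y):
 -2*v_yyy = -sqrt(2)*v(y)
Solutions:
 v(y) = C3*exp(2^(5/6)*y/2) + (C1*sin(2^(5/6)*sqrt(3)*y/4) + C2*cos(2^(5/6)*sqrt(3)*y/4))*exp(-2^(5/6)*y/4)


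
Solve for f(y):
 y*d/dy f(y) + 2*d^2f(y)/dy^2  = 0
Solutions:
 f(y) = C1 + C2*erf(y/2)


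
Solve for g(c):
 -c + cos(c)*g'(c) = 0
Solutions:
 g(c) = C1 + Integral(c/cos(c), c)


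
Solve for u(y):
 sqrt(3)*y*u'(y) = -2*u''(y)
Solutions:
 u(y) = C1 + C2*erf(3^(1/4)*y/2)


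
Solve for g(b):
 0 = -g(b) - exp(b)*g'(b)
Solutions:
 g(b) = C1*exp(exp(-b))


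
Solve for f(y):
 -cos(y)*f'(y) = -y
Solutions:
 f(y) = C1 + Integral(y/cos(y), y)


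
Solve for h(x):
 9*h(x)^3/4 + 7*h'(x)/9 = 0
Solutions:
 h(x) = -sqrt(14)*sqrt(-1/(C1 - 81*x))
 h(x) = sqrt(14)*sqrt(-1/(C1 - 81*x))


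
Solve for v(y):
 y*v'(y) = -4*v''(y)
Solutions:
 v(y) = C1 + C2*erf(sqrt(2)*y/4)


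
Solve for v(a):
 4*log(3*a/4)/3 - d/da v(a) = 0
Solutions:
 v(a) = C1 + 4*a*log(a)/3 - 8*a*log(2)/3 - 4*a/3 + 4*a*log(3)/3


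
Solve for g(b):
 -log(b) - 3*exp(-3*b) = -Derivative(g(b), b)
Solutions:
 g(b) = C1 + b*log(b) - b - exp(-3*b)


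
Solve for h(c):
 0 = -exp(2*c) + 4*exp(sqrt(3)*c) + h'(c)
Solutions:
 h(c) = C1 + exp(2*c)/2 - 4*sqrt(3)*exp(sqrt(3)*c)/3


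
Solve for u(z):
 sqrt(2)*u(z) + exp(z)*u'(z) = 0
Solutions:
 u(z) = C1*exp(sqrt(2)*exp(-z))


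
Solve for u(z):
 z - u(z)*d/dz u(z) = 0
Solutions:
 u(z) = -sqrt(C1 + z^2)
 u(z) = sqrt(C1 + z^2)


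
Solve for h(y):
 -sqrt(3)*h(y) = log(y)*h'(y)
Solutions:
 h(y) = C1*exp(-sqrt(3)*li(y))


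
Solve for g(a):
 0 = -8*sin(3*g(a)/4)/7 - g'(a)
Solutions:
 8*a/7 + 2*log(cos(3*g(a)/4) - 1)/3 - 2*log(cos(3*g(a)/4) + 1)/3 = C1


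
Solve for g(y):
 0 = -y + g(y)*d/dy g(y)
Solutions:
 g(y) = -sqrt(C1 + y^2)
 g(y) = sqrt(C1 + y^2)


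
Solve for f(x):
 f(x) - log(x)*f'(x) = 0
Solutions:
 f(x) = C1*exp(li(x))


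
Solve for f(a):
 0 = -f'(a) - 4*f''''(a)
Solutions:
 f(a) = C1 + C4*exp(-2^(1/3)*a/2) + (C2*sin(2^(1/3)*sqrt(3)*a/4) + C3*cos(2^(1/3)*sqrt(3)*a/4))*exp(2^(1/3)*a/4)


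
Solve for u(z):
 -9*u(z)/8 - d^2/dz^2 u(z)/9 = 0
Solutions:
 u(z) = C1*sin(9*sqrt(2)*z/4) + C2*cos(9*sqrt(2)*z/4)


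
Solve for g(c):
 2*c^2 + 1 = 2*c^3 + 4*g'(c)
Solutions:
 g(c) = C1 - c^4/8 + c^3/6 + c/4


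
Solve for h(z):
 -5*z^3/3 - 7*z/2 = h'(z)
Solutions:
 h(z) = C1 - 5*z^4/12 - 7*z^2/4


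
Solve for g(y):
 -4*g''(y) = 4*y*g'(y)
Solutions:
 g(y) = C1 + C2*erf(sqrt(2)*y/2)


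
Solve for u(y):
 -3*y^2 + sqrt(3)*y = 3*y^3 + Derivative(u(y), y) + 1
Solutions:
 u(y) = C1 - 3*y^4/4 - y^3 + sqrt(3)*y^2/2 - y


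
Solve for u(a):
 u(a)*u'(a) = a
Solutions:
 u(a) = -sqrt(C1 + a^2)
 u(a) = sqrt(C1 + a^2)


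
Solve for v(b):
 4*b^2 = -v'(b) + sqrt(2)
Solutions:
 v(b) = C1 - 4*b^3/3 + sqrt(2)*b


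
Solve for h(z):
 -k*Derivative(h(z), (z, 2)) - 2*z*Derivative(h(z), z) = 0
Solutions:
 h(z) = C1 + C2*sqrt(k)*erf(z*sqrt(1/k))


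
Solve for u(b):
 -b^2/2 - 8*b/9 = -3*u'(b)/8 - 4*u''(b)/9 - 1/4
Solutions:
 u(b) = C1 + C2*exp(-27*b/32) + 4*b^3/9 - 32*b^2/81 + 590*b/2187


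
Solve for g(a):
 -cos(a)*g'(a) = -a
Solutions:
 g(a) = C1 + Integral(a/cos(a), a)


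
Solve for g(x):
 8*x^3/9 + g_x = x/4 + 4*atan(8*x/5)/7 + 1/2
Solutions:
 g(x) = C1 - 2*x^4/9 + x^2/8 + 4*x*atan(8*x/5)/7 + x/2 - 5*log(64*x^2 + 25)/28


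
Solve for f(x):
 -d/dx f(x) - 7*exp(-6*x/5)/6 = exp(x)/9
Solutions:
 f(x) = C1 - exp(x)/9 + 35*exp(-6*x/5)/36


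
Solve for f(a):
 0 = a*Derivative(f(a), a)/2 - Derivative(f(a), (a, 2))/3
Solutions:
 f(a) = C1 + C2*erfi(sqrt(3)*a/2)


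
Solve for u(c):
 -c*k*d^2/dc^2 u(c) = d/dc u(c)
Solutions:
 u(c) = C1 + c^(((re(k) - 1)*re(k) + im(k)^2)/(re(k)^2 + im(k)^2))*(C2*sin(log(c)*Abs(im(k))/(re(k)^2 + im(k)^2)) + C3*cos(log(c)*im(k)/(re(k)^2 + im(k)^2)))


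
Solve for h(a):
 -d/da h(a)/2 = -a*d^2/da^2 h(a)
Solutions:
 h(a) = C1 + C2*a^(3/2)


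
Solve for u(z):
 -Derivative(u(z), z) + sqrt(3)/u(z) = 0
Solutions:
 u(z) = -sqrt(C1 + 2*sqrt(3)*z)
 u(z) = sqrt(C1 + 2*sqrt(3)*z)


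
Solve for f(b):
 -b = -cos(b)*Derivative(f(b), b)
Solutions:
 f(b) = C1 + Integral(b/cos(b), b)


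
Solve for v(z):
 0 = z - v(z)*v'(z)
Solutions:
 v(z) = -sqrt(C1 + z^2)
 v(z) = sqrt(C1 + z^2)


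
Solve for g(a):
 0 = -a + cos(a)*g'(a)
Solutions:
 g(a) = C1 + Integral(a/cos(a), a)


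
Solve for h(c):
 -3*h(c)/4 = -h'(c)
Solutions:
 h(c) = C1*exp(3*c/4)


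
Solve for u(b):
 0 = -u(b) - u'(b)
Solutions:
 u(b) = C1*exp(-b)


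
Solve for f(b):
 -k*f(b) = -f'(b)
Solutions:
 f(b) = C1*exp(b*k)


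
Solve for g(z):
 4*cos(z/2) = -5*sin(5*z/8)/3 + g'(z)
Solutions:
 g(z) = C1 + 8*sin(z/2) - 8*cos(5*z/8)/3


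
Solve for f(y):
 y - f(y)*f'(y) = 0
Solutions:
 f(y) = -sqrt(C1 + y^2)
 f(y) = sqrt(C1 + y^2)


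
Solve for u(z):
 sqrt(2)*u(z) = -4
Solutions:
 u(z) = -2*sqrt(2)


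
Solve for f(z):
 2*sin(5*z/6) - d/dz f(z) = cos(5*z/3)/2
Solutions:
 f(z) = C1 - 3*sin(5*z/3)/10 - 12*cos(5*z/6)/5


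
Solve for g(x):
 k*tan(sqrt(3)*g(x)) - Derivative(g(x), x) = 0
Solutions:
 g(x) = sqrt(3)*(pi - asin(C1*exp(sqrt(3)*k*x)))/3
 g(x) = sqrt(3)*asin(C1*exp(sqrt(3)*k*x))/3


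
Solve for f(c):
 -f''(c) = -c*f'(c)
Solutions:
 f(c) = C1 + C2*erfi(sqrt(2)*c/2)


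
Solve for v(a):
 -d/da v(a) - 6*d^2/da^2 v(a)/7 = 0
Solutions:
 v(a) = C1 + C2*exp(-7*a/6)


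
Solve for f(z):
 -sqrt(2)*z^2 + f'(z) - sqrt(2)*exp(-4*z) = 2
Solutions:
 f(z) = C1 + sqrt(2)*z^3/3 + 2*z - sqrt(2)*exp(-4*z)/4


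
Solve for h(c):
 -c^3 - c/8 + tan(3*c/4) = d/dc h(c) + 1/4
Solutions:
 h(c) = C1 - c^4/4 - c^2/16 - c/4 - 4*log(cos(3*c/4))/3


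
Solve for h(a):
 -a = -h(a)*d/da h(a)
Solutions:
 h(a) = -sqrt(C1 + a^2)
 h(a) = sqrt(C1 + a^2)


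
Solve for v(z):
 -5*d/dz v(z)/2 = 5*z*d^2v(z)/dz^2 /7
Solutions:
 v(z) = C1 + C2/z^(5/2)


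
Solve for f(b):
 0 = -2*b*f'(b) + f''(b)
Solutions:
 f(b) = C1 + C2*erfi(b)


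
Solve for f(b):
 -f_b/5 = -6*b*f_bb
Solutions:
 f(b) = C1 + C2*b^(31/30)


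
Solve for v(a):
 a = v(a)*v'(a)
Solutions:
 v(a) = -sqrt(C1 + a^2)
 v(a) = sqrt(C1 + a^2)


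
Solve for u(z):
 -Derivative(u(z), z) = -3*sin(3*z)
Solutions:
 u(z) = C1 - cos(3*z)


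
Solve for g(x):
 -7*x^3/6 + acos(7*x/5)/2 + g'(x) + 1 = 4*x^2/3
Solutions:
 g(x) = C1 + 7*x^4/24 + 4*x^3/9 - x*acos(7*x/5)/2 - x + sqrt(25 - 49*x^2)/14


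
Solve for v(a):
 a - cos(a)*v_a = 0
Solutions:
 v(a) = C1 + Integral(a/cos(a), a)


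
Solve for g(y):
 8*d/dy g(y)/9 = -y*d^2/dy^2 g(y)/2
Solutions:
 g(y) = C1 + C2/y^(7/9)


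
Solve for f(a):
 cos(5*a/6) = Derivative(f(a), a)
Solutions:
 f(a) = C1 + 6*sin(5*a/6)/5


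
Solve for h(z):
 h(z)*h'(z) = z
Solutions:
 h(z) = -sqrt(C1 + z^2)
 h(z) = sqrt(C1 + z^2)


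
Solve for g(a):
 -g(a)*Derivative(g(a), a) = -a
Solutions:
 g(a) = -sqrt(C1 + a^2)
 g(a) = sqrt(C1 + a^2)


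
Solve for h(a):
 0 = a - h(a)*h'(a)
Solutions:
 h(a) = -sqrt(C1 + a^2)
 h(a) = sqrt(C1 + a^2)


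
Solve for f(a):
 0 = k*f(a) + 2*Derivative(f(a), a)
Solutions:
 f(a) = C1*exp(-a*k/2)


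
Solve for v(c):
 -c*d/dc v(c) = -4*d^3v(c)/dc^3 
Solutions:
 v(c) = C1 + Integral(C2*airyai(2^(1/3)*c/2) + C3*airybi(2^(1/3)*c/2), c)


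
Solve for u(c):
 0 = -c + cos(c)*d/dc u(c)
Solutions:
 u(c) = C1 + Integral(c/cos(c), c)


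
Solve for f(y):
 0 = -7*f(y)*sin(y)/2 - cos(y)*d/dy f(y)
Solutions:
 f(y) = C1*cos(y)^(7/2)


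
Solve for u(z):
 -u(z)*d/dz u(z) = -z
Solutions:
 u(z) = -sqrt(C1 + z^2)
 u(z) = sqrt(C1 + z^2)


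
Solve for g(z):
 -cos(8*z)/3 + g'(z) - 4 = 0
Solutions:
 g(z) = C1 + 4*z + sin(8*z)/24


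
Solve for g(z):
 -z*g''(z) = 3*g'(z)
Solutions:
 g(z) = C1 + C2/z^2


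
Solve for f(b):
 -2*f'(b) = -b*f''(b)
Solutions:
 f(b) = C1 + C2*b^3


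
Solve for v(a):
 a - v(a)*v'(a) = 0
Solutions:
 v(a) = -sqrt(C1 + a^2)
 v(a) = sqrt(C1 + a^2)


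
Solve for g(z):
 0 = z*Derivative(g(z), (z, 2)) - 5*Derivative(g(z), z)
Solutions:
 g(z) = C1 + C2*z^6


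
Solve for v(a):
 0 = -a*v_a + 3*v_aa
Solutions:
 v(a) = C1 + C2*erfi(sqrt(6)*a/6)


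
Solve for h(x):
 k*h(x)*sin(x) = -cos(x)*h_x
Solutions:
 h(x) = C1*exp(k*log(cos(x)))


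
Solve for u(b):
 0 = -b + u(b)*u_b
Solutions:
 u(b) = -sqrt(C1 + b^2)
 u(b) = sqrt(C1 + b^2)


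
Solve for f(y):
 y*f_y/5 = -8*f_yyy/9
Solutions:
 f(y) = C1 + Integral(C2*airyai(-15^(2/3)*y/10) + C3*airybi(-15^(2/3)*y/10), y)


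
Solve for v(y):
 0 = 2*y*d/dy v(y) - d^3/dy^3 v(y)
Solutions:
 v(y) = C1 + Integral(C2*airyai(2^(1/3)*y) + C3*airybi(2^(1/3)*y), y)


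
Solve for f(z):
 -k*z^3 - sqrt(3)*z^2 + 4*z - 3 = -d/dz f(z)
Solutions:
 f(z) = C1 + k*z^4/4 + sqrt(3)*z^3/3 - 2*z^2 + 3*z


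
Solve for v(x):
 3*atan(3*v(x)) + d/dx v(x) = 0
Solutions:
 Integral(1/atan(3*_y), (_y, v(x))) = C1 - 3*x


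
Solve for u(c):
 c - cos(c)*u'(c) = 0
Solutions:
 u(c) = C1 + Integral(c/cos(c), c)


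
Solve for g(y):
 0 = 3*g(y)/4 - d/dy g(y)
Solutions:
 g(y) = C1*exp(3*y/4)


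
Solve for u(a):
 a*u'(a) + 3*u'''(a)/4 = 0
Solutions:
 u(a) = C1 + Integral(C2*airyai(-6^(2/3)*a/3) + C3*airybi(-6^(2/3)*a/3), a)


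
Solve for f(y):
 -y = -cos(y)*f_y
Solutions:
 f(y) = C1 + Integral(y/cos(y), y)


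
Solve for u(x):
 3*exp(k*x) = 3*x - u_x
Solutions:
 u(x) = C1 + 3*x^2/2 - 3*exp(k*x)/k


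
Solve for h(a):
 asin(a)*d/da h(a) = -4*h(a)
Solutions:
 h(a) = C1*exp(-4*Integral(1/asin(a), a))


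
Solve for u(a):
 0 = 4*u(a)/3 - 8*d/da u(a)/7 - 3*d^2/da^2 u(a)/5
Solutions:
 u(a) = C1*exp(2*a*(-10 + sqrt(345))/21) + C2*exp(-2*a*(10 + sqrt(345))/21)


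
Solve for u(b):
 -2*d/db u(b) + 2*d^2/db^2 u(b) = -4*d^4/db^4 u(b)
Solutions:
 u(b) = C1 + C2*exp(6^(1/3)*b*(-(9 + sqrt(87))^(1/3) + 6^(1/3)/(9 + sqrt(87))^(1/3))/12)*sin(2^(1/3)*3^(1/6)*b*(3*2^(1/3)/(9 + sqrt(87))^(1/3) + 3^(2/3)*(9 + sqrt(87))^(1/3))/12) + C3*exp(6^(1/3)*b*(-(9 + sqrt(87))^(1/3) + 6^(1/3)/(9 + sqrt(87))^(1/3))/12)*cos(2^(1/3)*3^(1/6)*b*(3*2^(1/3)/(9 + sqrt(87))^(1/3) + 3^(2/3)*(9 + sqrt(87))^(1/3))/12) + C4*exp(-6^(1/3)*b*(-(9 + sqrt(87))^(1/3) + 6^(1/3)/(9 + sqrt(87))^(1/3))/6)


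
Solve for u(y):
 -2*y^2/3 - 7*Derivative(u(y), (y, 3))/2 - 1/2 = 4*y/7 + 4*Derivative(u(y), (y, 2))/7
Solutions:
 u(y) = C1 + C2*y + C3*exp(-8*y/49) - 7*y^4/72 + 319*y^3/144 - 15799*y^2/384


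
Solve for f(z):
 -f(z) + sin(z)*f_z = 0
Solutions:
 f(z) = C1*sqrt(cos(z) - 1)/sqrt(cos(z) + 1)


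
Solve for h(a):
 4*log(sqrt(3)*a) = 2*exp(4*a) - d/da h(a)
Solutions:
 h(a) = C1 - 4*a*log(a) + 2*a*(2 - log(3)) + exp(4*a)/2


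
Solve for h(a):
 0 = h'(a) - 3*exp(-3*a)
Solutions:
 h(a) = C1 - exp(-3*a)


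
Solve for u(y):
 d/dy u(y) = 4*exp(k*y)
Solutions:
 u(y) = C1 + 4*exp(k*y)/k


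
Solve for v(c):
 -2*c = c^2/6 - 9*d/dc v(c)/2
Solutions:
 v(c) = C1 + c^3/81 + 2*c^2/9


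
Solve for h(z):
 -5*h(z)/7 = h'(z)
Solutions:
 h(z) = C1*exp(-5*z/7)


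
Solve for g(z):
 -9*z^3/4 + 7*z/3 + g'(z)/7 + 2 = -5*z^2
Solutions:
 g(z) = C1 + 63*z^4/16 - 35*z^3/3 - 49*z^2/6 - 14*z


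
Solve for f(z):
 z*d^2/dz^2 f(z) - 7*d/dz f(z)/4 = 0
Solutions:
 f(z) = C1 + C2*z^(11/4)


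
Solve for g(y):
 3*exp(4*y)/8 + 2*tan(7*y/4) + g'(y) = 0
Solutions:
 g(y) = C1 - 3*exp(4*y)/32 + 8*log(cos(7*y/4))/7


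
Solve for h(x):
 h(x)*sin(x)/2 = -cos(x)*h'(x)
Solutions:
 h(x) = C1*sqrt(cos(x))


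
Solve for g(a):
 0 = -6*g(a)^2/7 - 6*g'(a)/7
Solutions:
 g(a) = 1/(C1 + a)


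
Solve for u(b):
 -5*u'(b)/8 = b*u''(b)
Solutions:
 u(b) = C1 + C2*b^(3/8)


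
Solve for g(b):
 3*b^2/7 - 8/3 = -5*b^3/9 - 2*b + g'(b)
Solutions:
 g(b) = C1 + 5*b^4/36 + b^3/7 + b^2 - 8*b/3


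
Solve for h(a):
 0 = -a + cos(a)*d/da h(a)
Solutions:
 h(a) = C1 + Integral(a/cos(a), a)


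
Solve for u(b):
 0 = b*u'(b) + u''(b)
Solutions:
 u(b) = C1 + C2*erf(sqrt(2)*b/2)


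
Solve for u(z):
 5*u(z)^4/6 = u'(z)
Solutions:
 u(z) = 2^(1/3)*(-1/(C1 + 5*z))^(1/3)
 u(z) = 2^(1/3)*(-1/(C1 + 5*z))^(1/3)*(-1 - sqrt(3)*I)/2
 u(z) = 2^(1/3)*(-1/(C1 + 5*z))^(1/3)*(-1 + sqrt(3)*I)/2


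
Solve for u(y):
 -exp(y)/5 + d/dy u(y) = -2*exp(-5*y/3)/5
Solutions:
 u(y) = C1 + exp(y)/5 + 6*exp(-5*y/3)/25


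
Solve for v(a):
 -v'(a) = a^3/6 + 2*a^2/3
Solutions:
 v(a) = C1 - a^4/24 - 2*a^3/9


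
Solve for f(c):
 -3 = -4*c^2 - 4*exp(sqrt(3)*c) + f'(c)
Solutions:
 f(c) = C1 + 4*c^3/3 - 3*c + 4*sqrt(3)*exp(sqrt(3)*c)/3


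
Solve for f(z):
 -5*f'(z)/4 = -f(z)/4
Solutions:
 f(z) = C1*exp(z/5)


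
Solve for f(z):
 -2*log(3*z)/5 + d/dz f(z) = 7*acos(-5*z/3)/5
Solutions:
 f(z) = C1 + 2*z*log(z)/5 + 7*z*acos(-5*z/3)/5 - 2*z/5 + 2*z*log(3)/5 + 7*sqrt(9 - 25*z^2)/25


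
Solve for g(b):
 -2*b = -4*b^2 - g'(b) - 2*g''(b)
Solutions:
 g(b) = C1 + C2*exp(-b/2) - 4*b^3/3 + 9*b^2 - 36*b


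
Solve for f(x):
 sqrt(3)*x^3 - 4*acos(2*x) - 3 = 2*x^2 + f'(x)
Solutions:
 f(x) = C1 + sqrt(3)*x^4/4 - 2*x^3/3 - 4*x*acos(2*x) - 3*x + 2*sqrt(1 - 4*x^2)


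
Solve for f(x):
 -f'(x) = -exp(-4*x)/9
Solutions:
 f(x) = C1 - exp(-4*x)/36


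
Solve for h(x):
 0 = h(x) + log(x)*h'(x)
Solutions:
 h(x) = C1*exp(-li(x))


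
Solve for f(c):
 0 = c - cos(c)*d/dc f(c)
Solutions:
 f(c) = C1 + Integral(c/cos(c), c)


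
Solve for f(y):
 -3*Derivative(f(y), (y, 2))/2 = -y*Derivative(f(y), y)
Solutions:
 f(y) = C1 + C2*erfi(sqrt(3)*y/3)


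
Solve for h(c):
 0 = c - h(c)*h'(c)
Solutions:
 h(c) = -sqrt(C1 + c^2)
 h(c) = sqrt(C1 + c^2)


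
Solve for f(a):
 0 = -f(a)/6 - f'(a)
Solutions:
 f(a) = C1*exp(-a/6)


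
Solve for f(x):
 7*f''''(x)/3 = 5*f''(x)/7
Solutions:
 f(x) = C1 + C2*x + C3*exp(-sqrt(15)*x/7) + C4*exp(sqrt(15)*x/7)


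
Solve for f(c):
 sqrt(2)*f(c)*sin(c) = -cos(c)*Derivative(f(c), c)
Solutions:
 f(c) = C1*cos(c)^(sqrt(2))


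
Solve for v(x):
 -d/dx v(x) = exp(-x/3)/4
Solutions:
 v(x) = C1 + 3*exp(-x/3)/4


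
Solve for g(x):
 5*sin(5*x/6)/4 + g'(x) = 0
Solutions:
 g(x) = C1 + 3*cos(5*x/6)/2


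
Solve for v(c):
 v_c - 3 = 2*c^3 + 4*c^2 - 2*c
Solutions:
 v(c) = C1 + c^4/2 + 4*c^3/3 - c^2 + 3*c


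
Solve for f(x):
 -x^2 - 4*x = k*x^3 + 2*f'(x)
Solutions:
 f(x) = C1 - k*x^4/8 - x^3/6 - x^2


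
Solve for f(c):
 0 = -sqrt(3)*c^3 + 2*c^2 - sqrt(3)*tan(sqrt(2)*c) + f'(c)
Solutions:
 f(c) = C1 + sqrt(3)*c^4/4 - 2*c^3/3 - sqrt(6)*log(cos(sqrt(2)*c))/2


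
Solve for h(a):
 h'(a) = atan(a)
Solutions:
 h(a) = C1 + a*atan(a) - log(a^2 + 1)/2


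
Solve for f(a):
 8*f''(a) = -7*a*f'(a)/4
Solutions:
 f(a) = C1 + C2*erf(sqrt(7)*a/8)


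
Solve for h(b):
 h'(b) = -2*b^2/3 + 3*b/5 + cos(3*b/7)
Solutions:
 h(b) = C1 - 2*b^3/9 + 3*b^2/10 + 7*sin(3*b/7)/3


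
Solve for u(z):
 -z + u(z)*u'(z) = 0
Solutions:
 u(z) = -sqrt(C1 + z^2)
 u(z) = sqrt(C1 + z^2)


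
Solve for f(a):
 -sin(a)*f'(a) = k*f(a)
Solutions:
 f(a) = C1*exp(k*(-log(cos(a) - 1) + log(cos(a) + 1))/2)


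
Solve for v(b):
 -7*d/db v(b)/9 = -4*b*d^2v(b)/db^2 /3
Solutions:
 v(b) = C1 + C2*b^(19/12)


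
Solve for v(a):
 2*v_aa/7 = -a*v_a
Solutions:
 v(a) = C1 + C2*erf(sqrt(7)*a/2)


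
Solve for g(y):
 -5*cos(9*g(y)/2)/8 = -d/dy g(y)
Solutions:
 -5*y/8 - log(sin(9*g(y)/2) - 1)/9 + log(sin(9*g(y)/2) + 1)/9 = C1


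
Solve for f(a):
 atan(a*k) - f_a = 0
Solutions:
 f(a) = C1 + Piecewise((a*atan(a*k) - log(a^2*k^2 + 1)/(2*k), Ne(k, 0)), (0, True))


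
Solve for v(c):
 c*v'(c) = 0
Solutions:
 v(c) = C1


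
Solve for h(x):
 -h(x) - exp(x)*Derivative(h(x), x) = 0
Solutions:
 h(x) = C1*exp(exp(-x))


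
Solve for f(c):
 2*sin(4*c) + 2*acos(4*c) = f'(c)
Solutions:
 f(c) = C1 + 2*c*acos(4*c) - sqrt(1 - 16*c^2)/2 - cos(4*c)/2


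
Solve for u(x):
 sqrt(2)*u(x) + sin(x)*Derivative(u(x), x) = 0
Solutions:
 u(x) = C1*(cos(x) + 1)^(sqrt(2)/2)/(cos(x) - 1)^(sqrt(2)/2)


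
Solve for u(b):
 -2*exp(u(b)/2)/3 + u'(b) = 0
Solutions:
 u(b) = 2*log(-1/(C1 + 2*b)) + 2*log(6)


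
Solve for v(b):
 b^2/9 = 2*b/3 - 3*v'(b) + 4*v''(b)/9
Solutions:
 v(b) = C1 + C2*exp(27*b/4) - b^3/81 + 77*b^2/729 + 616*b/19683


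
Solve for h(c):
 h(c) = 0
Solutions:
 h(c) = 0


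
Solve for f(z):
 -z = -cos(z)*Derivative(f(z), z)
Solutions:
 f(z) = C1 + Integral(z/cos(z), z)


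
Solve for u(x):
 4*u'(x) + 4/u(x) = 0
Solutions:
 u(x) = -sqrt(C1 - 2*x)
 u(x) = sqrt(C1 - 2*x)


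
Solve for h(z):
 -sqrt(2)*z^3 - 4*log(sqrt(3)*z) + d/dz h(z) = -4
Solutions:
 h(z) = C1 + sqrt(2)*z^4/4 + 4*z*log(z) - 8*z + z*log(9)


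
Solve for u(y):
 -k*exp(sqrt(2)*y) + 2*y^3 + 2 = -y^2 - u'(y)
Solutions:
 u(y) = C1 + sqrt(2)*k*exp(sqrt(2)*y)/2 - y^4/2 - y^3/3 - 2*y


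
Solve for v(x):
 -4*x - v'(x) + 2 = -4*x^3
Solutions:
 v(x) = C1 + x^4 - 2*x^2 + 2*x


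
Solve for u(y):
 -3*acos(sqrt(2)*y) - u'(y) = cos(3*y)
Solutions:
 u(y) = C1 - 3*y*acos(sqrt(2)*y) + 3*sqrt(2)*sqrt(1 - 2*y^2)/2 - sin(3*y)/3


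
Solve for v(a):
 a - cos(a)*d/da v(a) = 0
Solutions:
 v(a) = C1 + Integral(a/cos(a), a)


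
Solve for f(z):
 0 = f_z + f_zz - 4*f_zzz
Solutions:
 f(z) = C1 + C2*exp(z*(1 - sqrt(17))/8) + C3*exp(z*(1 + sqrt(17))/8)


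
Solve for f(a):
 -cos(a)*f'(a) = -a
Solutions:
 f(a) = C1 + Integral(a/cos(a), a)


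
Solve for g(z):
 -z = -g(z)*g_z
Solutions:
 g(z) = -sqrt(C1 + z^2)
 g(z) = sqrt(C1 + z^2)


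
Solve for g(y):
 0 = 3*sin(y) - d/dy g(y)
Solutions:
 g(y) = C1 - 3*cos(y)


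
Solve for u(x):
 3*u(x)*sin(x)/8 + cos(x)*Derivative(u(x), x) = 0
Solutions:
 u(x) = C1*cos(x)^(3/8)


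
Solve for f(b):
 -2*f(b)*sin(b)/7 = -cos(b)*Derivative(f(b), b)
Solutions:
 f(b) = C1/cos(b)^(2/7)


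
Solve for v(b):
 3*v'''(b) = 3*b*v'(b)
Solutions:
 v(b) = C1 + Integral(C2*airyai(b) + C3*airybi(b), b)


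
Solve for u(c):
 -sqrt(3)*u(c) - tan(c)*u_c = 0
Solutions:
 u(c) = C1/sin(c)^(sqrt(3))


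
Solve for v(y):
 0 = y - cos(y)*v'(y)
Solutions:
 v(y) = C1 + Integral(y/cos(y), y)


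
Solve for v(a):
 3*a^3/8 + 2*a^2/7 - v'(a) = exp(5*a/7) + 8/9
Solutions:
 v(a) = C1 + 3*a^4/32 + 2*a^3/21 - 8*a/9 - 7*exp(5*a/7)/5


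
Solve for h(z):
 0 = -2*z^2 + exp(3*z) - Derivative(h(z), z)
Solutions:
 h(z) = C1 - 2*z^3/3 + exp(3*z)/3


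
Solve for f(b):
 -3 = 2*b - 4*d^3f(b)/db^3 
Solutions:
 f(b) = C1 + C2*b + C3*b^2 + b^4/48 + b^3/8


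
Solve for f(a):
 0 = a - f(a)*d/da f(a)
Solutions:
 f(a) = -sqrt(C1 + a^2)
 f(a) = sqrt(C1 + a^2)


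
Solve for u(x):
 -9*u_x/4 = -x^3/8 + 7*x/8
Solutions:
 u(x) = C1 + x^4/72 - 7*x^2/36


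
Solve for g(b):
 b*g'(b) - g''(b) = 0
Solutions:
 g(b) = C1 + C2*erfi(sqrt(2)*b/2)


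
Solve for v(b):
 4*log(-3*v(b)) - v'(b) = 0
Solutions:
 -Integral(1/(log(-_y) + log(3)), (_y, v(b)))/4 = C1 - b


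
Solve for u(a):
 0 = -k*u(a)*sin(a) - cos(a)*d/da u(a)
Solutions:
 u(a) = C1*exp(k*log(cos(a)))


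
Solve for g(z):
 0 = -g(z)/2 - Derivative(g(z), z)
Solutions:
 g(z) = C1*exp(-z/2)


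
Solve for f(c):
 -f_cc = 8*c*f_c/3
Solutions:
 f(c) = C1 + C2*erf(2*sqrt(3)*c/3)


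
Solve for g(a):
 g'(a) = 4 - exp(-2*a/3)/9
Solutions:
 g(a) = C1 + 4*a + exp(-2*a/3)/6


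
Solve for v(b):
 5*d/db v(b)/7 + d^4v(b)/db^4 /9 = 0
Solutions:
 v(b) = C1 + C4*exp(b*(-45^(1/3)*7^(2/3) + 3*21^(2/3)*5^(1/3))/28)*sin(3*3^(1/6)*5^(1/3)*7^(2/3)*b/14) + C5*exp(b*(-45^(1/3)*7^(2/3) + 3*21^(2/3)*5^(1/3))/28)*cos(3*3^(1/6)*5^(1/3)*7^(2/3)*b/14) + C6*exp(-b*(45^(1/3)*7^(2/3) + 3*21^(2/3)*5^(1/3))/28) + (C2*sin(3*3^(1/6)*5^(1/3)*7^(2/3)*b/14) + C3*cos(3*3^(1/6)*5^(1/3)*7^(2/3)*b/14))*exp(45^(1/3)*7^(2/3)*b/14)


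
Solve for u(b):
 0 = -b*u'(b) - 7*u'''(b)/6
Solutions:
 u(b) = C1 + Integral(C2*airyai(-6^(1/3)*7^(2/3)*b/7) + C3*airybi(-6^(1/3)*7^(2/3)*b/7), b)


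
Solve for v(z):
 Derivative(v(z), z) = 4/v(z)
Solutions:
 v(z) = -sqrt(C1 + 8*z)
 v(z) = sqrt(C1 + 8*z)


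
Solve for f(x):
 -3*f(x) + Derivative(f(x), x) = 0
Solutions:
 f(x) = C1*exp(3*x)


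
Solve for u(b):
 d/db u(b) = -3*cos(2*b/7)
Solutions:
 u(b) = C1 - 21*sin(2*b/7)/2


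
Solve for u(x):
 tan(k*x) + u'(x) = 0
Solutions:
 u(x) = C1 - Piecewise((-log(cos(k*x))/k, Ne(k, 0)), (0, True))


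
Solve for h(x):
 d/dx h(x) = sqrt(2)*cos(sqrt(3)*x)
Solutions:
 h(x) = C1 + sqrt(6)*sin(sqrt(3)*x)/3


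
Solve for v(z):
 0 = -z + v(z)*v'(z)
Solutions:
 v(z) = -sqrt(C1 + z^2)
 v(z) = sqrt(C1 + z^2)


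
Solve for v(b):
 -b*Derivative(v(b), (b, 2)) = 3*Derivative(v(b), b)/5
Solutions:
 v(b) = C1 + C2*b^(2/5)


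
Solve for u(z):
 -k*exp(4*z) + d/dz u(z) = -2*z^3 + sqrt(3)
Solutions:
 u(z) = C1 + k*exp(4*z)/4 - z^4/2 + sqrt(3)*z


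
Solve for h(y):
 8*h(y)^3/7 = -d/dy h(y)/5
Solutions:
 h(y) = -sqrt(14)*sqrt(-1/(C1 - 40*y))/2
 h(y) = sqrt(14)*sqrt(-1/(C1 - 40*y))/2


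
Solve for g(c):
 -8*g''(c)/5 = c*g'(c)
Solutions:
 g(c) = C1 + C2*erf(sqrt(5)*c/4)


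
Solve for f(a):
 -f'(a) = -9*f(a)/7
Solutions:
 f(a) = C1*exp(9*a/7)


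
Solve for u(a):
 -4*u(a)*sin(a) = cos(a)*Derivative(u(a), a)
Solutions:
 u(a) = C1*cos(a)^4


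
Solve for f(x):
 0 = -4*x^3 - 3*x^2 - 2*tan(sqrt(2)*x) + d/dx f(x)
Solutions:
 f(x) = C1 + x^4 + x^3 - sqrt(2)*log(cos(sqrt(2)*x))


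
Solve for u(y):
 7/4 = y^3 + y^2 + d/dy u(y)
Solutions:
 u(y) = C1 - y^4/4 - y^3/3 + 7*y/4


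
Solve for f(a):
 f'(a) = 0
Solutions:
 f(a) = C1


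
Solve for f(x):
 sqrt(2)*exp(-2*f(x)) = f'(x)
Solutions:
 f(x) = log(-sqrt(C1 + 2*sqrt(2)*x))
 f(x) = log(C1 + 2*sqrt(2)*x)/2


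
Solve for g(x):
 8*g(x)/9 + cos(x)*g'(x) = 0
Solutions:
 g(x) = C1*(sin(x) - 1)^(4/9)/(sin(x) + 1)^(4/9)


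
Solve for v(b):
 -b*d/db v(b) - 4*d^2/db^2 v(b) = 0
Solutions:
 v(b) = C1 + C2*erf(sqrt(2)*b/4)


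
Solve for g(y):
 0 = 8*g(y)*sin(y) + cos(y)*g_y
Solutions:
 g(y) = C1*cos(y)^8


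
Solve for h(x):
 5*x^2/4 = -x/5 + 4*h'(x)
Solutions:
 h(x) = C1 + 5*x^3/48 + x^2/40


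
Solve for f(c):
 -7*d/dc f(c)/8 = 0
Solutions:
 f(c) = C1


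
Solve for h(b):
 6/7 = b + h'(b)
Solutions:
 h(b) = C1 - b^2/2 + 6*b/7


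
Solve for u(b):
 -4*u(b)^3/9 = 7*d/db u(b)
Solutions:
 u(b) = -3*sqrt(14)*sqrt(-1/(C1 - 4*b))/2
 u(b) = 3*sqrt(14)*sqrt(-1/(C1 - 4*b))/2


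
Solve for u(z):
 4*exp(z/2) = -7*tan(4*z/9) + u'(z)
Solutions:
 u(z) = C1 + 8*exp(z/2) - 63*log(cos(4*z/9))/4


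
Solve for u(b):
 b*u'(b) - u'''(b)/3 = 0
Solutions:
 u(b) = C1 + Integral(C2*airyai(3^(1/3)*b) + C3*airybi(3^(1/3)*b), b)


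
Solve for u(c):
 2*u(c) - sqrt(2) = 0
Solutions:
 u(c) = sqrt(2)/2


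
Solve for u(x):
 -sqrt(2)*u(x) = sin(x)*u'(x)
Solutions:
 u(x) = C1*(cos(x) + 1)^(sqrt(2)/2)/(cos(x) - 1)^(sqrt(2)/2)


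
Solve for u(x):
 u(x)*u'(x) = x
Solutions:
 u(x) = -sqrt(C1 + x^2)
 u(x) = sqrt(C1 + x^2)


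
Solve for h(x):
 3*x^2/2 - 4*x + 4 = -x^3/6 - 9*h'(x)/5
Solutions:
 h(x) = C1 - 5*x^4/216 - 5*x^3/18 + 10*x^2/9 - 20*x/9


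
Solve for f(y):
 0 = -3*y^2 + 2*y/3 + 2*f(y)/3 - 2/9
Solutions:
 f(y) = 9*y^2/2 - y + 1/3


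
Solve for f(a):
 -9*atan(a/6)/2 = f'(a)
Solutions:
 f(a) = C1 - 9*a*atan(a/6)/2 + 27*log(a^2 + 36)/2


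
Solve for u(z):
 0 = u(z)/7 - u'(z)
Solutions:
 u(z) = C1*exp(z/7)


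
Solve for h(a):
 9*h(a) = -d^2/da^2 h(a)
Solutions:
 h(a) = C1*sin(3*a) + C2*cos(3*a)


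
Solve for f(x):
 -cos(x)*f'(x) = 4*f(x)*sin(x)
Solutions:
 f(x) = C1*cos(x)^4


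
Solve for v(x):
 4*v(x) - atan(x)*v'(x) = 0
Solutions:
 v(x) = C1*exp(4*Integral(1/atan(x), x))


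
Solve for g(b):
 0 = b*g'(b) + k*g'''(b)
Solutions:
 g(b) = C1 + Integral(C2*airyai(b*(-1/k)^(1/3)) + C3*airybi(b*(-1/k)^(1/3)), b)


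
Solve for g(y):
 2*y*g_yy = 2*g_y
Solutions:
 g(y) = C1 + C2*y^2


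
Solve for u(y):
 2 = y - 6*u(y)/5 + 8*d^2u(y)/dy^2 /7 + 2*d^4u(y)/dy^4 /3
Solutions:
 u(y) = C1*exp(-sqrt(105)*y*sqrt(-10 + sqrt(345))/35) + C2*exp(sqrt(105)*y*sqrt(-10 + sqrt(345))/35) + C3*sin(sqrt(105)*y*sqrt(10 + sqrt(345))/35) + C4*cos(sqrt(105)*y*sqrt(10 + sqrt(345))/35) + 5*y/6 - 5/3


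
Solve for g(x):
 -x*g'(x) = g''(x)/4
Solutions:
 g(x) = C1 + C2*erf(sqrt(2)*x)


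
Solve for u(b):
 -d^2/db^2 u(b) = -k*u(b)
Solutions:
 u(b) = C1*exp(-b*sqrt(k)) + C2*exp(b*sqrt(k))


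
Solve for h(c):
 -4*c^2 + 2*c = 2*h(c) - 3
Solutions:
 h(c) = -2*c^2 + c + 3/2


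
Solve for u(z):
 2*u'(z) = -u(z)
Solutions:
 u(z) = C1*exp(-z/2)


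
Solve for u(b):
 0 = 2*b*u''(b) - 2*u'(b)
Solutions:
 u(b) = C1 + C2*b^2


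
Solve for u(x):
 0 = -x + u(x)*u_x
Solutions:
 u(x) = -sqrt(C1 + x^2)
 u(x) = sqrt(C1 + x^2)


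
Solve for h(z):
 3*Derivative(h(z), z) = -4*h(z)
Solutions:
 h(z) = C1*exp(-4*z/3)


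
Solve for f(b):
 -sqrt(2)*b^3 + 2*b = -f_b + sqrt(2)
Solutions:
 f(b) = C1 + sqrt(2)*b^4/4 - b^2 + sqrt(2)*b


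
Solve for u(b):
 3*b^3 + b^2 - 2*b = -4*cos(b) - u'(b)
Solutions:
 u(b) = C1 - 3*b^4/4 - b^3/3 + b^2 - 4*sin(b)


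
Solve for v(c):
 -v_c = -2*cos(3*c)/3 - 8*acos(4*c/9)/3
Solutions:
 v(c) = C1 + 8*c*acos(4*c/9)/3 - 2*sqrt(81 - 16*c^2)/3 + 2*sin(3*c)/9


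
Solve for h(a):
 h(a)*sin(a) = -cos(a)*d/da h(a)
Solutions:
 h(a) = C1*cos(a)


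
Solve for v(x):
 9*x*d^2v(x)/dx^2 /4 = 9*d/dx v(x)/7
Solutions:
 v(x) = C1 + C2*x^(11/7)


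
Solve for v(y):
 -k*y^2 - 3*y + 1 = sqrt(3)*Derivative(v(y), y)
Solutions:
 v(y) = C1 - sqrt(3)*k*y^3/9 - sqrt(3)*y^2/2 + sqrt(3)*y/3


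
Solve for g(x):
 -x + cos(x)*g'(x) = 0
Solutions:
 g(x) = C1 + Integral(x/cos(x), x)


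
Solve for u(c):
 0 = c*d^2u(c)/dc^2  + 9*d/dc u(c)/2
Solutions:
 u(c) = C1 + C2/c^(7/2)


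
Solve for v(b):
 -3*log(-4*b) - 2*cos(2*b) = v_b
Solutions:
 v(b) = C1 - 3*b*log(-b) - 6*b*log(2) + 3*b - sin(2*b)


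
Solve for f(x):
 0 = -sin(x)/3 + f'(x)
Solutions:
 f(x) = C1 - cos(x)/3


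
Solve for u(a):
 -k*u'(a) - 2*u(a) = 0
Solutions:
 u(a) = C1*exp(-2*a/k)


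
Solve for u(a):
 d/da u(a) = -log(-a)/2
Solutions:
 u(a) = C1 - a*log(-a)/2 + a/2


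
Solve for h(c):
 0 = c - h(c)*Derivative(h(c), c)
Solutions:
 h(c) = -sqrt(C1 + c^2)
 h(c) = sqrt(C1 + c^2)


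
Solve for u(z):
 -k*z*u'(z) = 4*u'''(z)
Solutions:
 u(z) = C1 + Integral(C2*airyai(2^(1/3)*z*(-k)^(1/3)/2) + C3*airybi(2^(1/3)*z*(-k)^(1/3)/2), z)


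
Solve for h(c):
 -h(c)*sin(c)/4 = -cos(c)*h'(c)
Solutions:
 h(c) = C1/cos(c)^(1/4)


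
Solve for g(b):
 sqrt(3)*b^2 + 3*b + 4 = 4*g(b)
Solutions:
 g(b) = sqrt(3)*b^2/4 + 3*b/4 + 1


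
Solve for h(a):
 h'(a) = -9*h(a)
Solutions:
 h(a) = C1*exp(-9*a)


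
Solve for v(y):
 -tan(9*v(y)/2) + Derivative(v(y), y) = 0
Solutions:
 v(y) = -2*asin(C1*exp(9*y/2))/9 + 2*pi/9
 v(y) = 2*asin(C1*exp(9*y/2))/9


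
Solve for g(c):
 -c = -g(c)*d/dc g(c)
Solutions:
 g(c) = -sqrt(C1 + c^2)
 g(c) = sqrt(C1 + c^2)


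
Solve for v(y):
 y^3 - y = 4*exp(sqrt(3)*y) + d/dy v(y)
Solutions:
 v(y) = C1 + y^4/4 - y^2/2 - 4*sqrt(3)*exp(sqrt(3)*y)/3


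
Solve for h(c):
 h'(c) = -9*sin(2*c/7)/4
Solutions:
 h(c) = C1 + 63*cos(2*c/7)/8


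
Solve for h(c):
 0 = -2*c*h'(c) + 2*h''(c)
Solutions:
 h(c) = C1 + C2*erfi(sqrt(2)*c/2)


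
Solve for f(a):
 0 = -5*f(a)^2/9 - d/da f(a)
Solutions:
 f(a) = 9/(C1 + 5*a)


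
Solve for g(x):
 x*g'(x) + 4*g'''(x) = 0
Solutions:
 g(x) = C1 + Integral(C2*airyai(-2^(1/3)*x/2) + C3*airybi(-2^(1/3)*x/2), x)


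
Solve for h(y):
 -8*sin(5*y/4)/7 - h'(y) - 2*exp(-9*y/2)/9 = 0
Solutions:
 h(y) = C1 + 32*cos(5*y/4)/35 + 4*exp(-9*y/2)/81
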